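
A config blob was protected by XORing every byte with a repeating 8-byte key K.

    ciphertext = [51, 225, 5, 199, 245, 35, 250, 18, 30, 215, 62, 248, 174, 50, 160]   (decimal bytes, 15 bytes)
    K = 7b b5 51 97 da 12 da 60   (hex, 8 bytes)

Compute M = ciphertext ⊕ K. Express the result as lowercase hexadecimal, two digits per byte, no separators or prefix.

485454502f31207265626f6f74207a

The 8-byte key repeats, so the effective keystream is 7b b5 51 97 da 12 da 60 7b b5 51 97 da 12 da.
byte 0: 00110011 xor 01111011 = 01001000
byte 1: 11100001 xor 10110101 = 01010100
byte 2: 00000101 xor 01010001 = 01010100
byte 3: 11000111 xor 10010111 = 01010000
byte 4: 11110101 xor 11011010 = 00101111
byte 5: 00100011 xor 00010010 = 00110001
byte 6: 11111010 xor 11011010 = 00100000
byte 7: 00010010 xor 01100000 = 01110010
byte 8: 00011110 xor 01111011 = 01100101
byte 9: 11010111 xor 10110101 = 01100010
byte 10: 00111110 xor 01010001 = 01101111
byte 11: 11111000 xor 10010111 = 01101111
byte 12: 10101110 xor 11011010 = 01110100
byte 13: 00110010 xor 00010010 = 00100000
byte 14: 10100000 xor 11011010 = 01111010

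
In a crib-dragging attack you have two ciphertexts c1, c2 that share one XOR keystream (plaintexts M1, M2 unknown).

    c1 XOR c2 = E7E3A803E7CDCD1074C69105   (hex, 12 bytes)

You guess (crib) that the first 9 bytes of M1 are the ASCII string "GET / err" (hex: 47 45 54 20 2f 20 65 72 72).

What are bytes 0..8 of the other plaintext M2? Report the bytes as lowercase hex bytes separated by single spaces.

Since c1 ⊕ c2 = M1 ⊕ M2, XORing with the guessed M1 bytes yields the corresponding M2 bytes: M2 = (c1 ⊕ c2) ⊕ M1.
e7 XOR 47 = a0
e3 XOR 45 = a6
a8 XOR 54 = fc
03 XOR 20 = 23
e7 XOR 2f = c8
cd XOR 20 = ed
cd XOR 65 = a8
10 XOR 72 = 62
74 XOR 72 = 06

a0 a6 fc 23 c8 ed a8 62 06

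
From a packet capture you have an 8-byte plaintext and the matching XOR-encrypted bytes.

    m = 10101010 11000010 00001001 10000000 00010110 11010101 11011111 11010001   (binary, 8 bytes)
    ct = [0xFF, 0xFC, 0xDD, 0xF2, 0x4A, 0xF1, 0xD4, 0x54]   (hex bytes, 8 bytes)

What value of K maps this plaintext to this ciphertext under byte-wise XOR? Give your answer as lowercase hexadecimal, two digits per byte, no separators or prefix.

Since ct = m ⊕ K, XORing both sides with m gives K = m ⊕ ct.
10101010 ⊕ 11111111 = 01010101
11000010 ⊕ 11111100 = 00111110
00001001 ⊕ 11011101 = 11010100
10000000 ⊕ 11110010 = 01110010
00010110 ⊕ 01001010 = 01011100
11010101 ⊕ 11110001 = 00100100
11011111 ⊕ 11010100 = 00001011
11010001 ⊕ 01010100 = 10000101

553ed4725c240b85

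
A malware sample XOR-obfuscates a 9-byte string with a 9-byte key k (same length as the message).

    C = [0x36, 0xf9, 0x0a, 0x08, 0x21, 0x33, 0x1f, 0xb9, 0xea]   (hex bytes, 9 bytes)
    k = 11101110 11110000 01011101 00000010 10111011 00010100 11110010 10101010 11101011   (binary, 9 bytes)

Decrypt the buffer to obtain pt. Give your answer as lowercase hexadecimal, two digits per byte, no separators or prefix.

byte 0: 36 XOR ee = d8
byte 1: f9 XOR f0 = 09
byte 2: 0a XOR 5d = 57
byte 3: 08 XOR 02 = 0a
byte 4: 21 XOR bb = 9a
byte 5: 33 XOR 14 = 27
byte 6: 1f XOR f2 = ed
byte 7: b9 XOR aa = 13
byte 8: ea XOR eb = 01

d809570a9a27ed1301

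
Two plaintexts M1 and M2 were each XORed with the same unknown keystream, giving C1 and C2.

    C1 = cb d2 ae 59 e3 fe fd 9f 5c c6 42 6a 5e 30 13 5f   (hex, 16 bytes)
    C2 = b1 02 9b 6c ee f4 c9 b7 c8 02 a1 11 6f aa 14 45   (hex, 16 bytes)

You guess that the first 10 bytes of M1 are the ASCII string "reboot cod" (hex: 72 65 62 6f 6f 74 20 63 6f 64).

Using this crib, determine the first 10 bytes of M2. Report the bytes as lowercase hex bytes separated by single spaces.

08 b5 57 5a 62 7e 14 4b fb a0

First, C1 ⊕ C2 = (M1 ⊕ K) ⊕ (M2 ⊕ K) = M1 ⊕ M2, so the key drops out. Then M2 = (M1 ⊕ M2) ⊕ M1 over the first 10 bytes.
byte 0: (cb xor b1) xor 72 = 7a xor 72 = 08
byte 1: (d2 xor 02) xor 65 = d0 xor 65 = b5
byte 2: (ae xor 9b) xor 62 = 35 xor 62 = 57
byte 3: (59 xor 6c) xor 6f = 35 xor 6f = 5a
byte 4: (e3 xor ee) xor 6f = 0d xor 6f = 62
byte 5: (fe xor f4) xor 74 = 0a xor 74 = 7e
byte 6: (fd xor c9) xor 20 = 34 xor 20 = 14
byte 7: (9f xor b7) xor 63 = 28 xor 63 = 4b
byte 8: (5c xor c8) xor 6f = 94 xor 6f = fb
byte 9: (c6 xor 02) xor 64 = c4 xor 64 = a0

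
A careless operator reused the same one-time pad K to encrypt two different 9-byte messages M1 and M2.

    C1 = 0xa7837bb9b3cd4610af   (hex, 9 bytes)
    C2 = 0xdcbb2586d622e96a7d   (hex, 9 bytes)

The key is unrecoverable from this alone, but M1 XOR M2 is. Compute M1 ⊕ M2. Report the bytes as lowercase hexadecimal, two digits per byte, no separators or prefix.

7b385e3f65efaf7ad2

C1 ⊕ C2 = (M1 ⊕ K) ⊕ (M2 ⊕ K) = M1 ⊕ M2 — the shared key cancels under XOR.
byte 0: 10100111 ⊕ 11011100 = 01111011
byte 1: 10000011 ⊕ 10111011 = 00111000
byte 2: 01111011 ⊕ 00100101 = 01011110
byte 3: 10111001 ⊕ 10000110 = 00111111
byte 4: 10110011 ⊕ 11010110 = 01100101
byte 5: 11001101 ⊕ 00100010 = 11101111
byte 6: 01000110 ⊕ 11101001 = 10101111
byte 7: 00010000 ⊕ 01101010 = 01111010
byte 8: 10101111 ⊕ 01111101 = 11010010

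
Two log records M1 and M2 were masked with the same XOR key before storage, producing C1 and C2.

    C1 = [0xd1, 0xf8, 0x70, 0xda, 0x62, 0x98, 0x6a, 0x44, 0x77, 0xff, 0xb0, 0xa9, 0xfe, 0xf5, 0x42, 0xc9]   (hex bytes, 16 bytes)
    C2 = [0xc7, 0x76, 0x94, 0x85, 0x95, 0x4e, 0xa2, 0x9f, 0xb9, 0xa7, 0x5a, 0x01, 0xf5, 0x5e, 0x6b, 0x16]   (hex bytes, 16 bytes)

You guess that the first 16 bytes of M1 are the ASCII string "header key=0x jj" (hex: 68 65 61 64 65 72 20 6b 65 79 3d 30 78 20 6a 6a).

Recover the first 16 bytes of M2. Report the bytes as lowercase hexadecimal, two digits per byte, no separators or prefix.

7eeb853b92a4e8b0ab21d798738b43b5

First, C1 ⊕ C2 = (M1 ⊕ K) ⊕ (M2 ⊕ K) = M1 ⊕ M2, so the key drops out. Then M2 = (M1 ⊕ M2) ⊕ M1 over the first 16 bytes.
byte 0: (d1 ^ c7) ^ 68 = 16 ^ 68 = 7e
byte 1: (f8 ^ 76) ^ 65 = 8e ^ 65 = eb
byte 2: (70 ^ 94) ^ 61 = e4 ^ 61 = 85
byte 3: (da ^ 85) ^ 64 = 5f ^ 64 = 3b
byte 4: (62 ^ 95) ^ 65 = f7 ^ 65 = 92
byte 5: (98 ^ 4e) ^ 72 = d6 ^ 72 = a4
byte 6: (6a ^ a2) ^ 20 = c8 ^ 20 = e8
byte 7: (44 ^ 9f) ^ 6b = db ^ 6b = b0
byte 8: (77 ^ b9) ^ 65 = ce ^ 65 = ab
byte 9: (ff ^ a7) ^ 79 = 58 ^ 79 = 21
byte 10: (b0 ^ 5a) ^ 3d = ea ^ 3d = d7
byte 11: (a9 ^ 01) ^ 30 = a8 ^ 30 = 98
byte 12: (fe ^ f5) ^ 78 = 0b ^ 78 = 73
byte 13: (f5 ^ 5e) ^ 20 = ab ^ 20 = 8b
byte 14: (42 ^ 6b) ^ 6a = 29 ^ 6a = 43
byte 15: (c9 ^ 16) ^ 6a = df ^ 6a = b5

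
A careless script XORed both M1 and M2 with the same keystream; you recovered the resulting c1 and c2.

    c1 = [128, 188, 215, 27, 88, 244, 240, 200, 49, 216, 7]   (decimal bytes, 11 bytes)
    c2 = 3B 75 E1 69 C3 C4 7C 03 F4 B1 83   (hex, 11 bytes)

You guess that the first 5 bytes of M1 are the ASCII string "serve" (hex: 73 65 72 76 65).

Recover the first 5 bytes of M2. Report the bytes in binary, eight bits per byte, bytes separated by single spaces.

11001000 10101100 01000100 00000100 11111110

First, c1 ⊕ c2 = (M1 ⊕ K) ⊕ (M2 ⊕ K) = M1 ⊕ M2, so the key drops out. Then M2 = (M1 ⊕ M2) ⊕ M1 over the first 5 bytes.
byte 0: (80 xor 3b) xor 73 = bb xor 73 = c8
byte 1: (bc xor 75) xor 65 = c9 xor 65 = ac
byte 2: (d7 xor e1) xor 72 = 36 xor 72 = 44
byte 3: (1b xor 69) xor 76 = 72 xor 76 = 04
byte 4: (58 xor c3) xor 65 = 9b xor 65 = fe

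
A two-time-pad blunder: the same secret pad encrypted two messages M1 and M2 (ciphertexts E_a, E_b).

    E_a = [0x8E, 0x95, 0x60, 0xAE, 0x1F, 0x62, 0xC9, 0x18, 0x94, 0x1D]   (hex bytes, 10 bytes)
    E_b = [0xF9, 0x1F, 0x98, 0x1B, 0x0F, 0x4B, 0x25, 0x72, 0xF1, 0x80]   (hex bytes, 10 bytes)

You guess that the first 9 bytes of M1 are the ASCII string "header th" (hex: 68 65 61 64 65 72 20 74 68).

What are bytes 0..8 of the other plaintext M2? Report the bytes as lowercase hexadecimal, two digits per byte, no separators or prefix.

1fef99d1755bcc1e0d

First, E_a ⊕ E_b = (M1 ⊕ K) ⊕ (M2 ⊕ K) = M1 ⊕ M2, so the key drops out. Then M2 = (M1 ⊕ M2) ⊕ M1 over the first 9 bytes.
byte 0: (8e ^ f9) ^ 68 = 77 ^ 68 = 1f
byte 1: (95 ^ 1f) ^ 65 = 8a ^ 65 = ef
byte 2: (60 ^ 98) ^ 61 = f8 ^ 61 = 99
byte 3: (ae ^ 1b) ^ 64 = b5 ^ 64 = d1
byte 4: (1f ^ 0f) ^ 65 = 10 ^ 65 = 75
byte 5: (62 ^ 4b) ^ 72 = 29 ^ 72 = 5b
byte 6: (c9 ^ 25) ^ 20 = ec ^ 20 = cc
byte 7: (18 ^ 72) ^ 74 = 6a ^ 74 = 1e
byte 8: (94 ^ f1) ^ 68 = 65 ^ 68 = 0d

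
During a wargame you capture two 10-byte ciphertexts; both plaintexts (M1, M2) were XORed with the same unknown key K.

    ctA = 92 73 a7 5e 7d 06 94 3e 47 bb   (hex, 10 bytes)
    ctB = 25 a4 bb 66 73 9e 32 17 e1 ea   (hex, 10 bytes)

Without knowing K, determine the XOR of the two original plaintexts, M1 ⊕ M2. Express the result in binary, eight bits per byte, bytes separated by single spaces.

ctA ⊕ ctB = (M1 ⊕ K) ⊕ (M2 ⊕ K) = M1 ⊕ M2 — the shared key cancels under XOR.
92 ^ 25 = b7
73 ^ a4 = d7
a7 ^ bb = 1c
5e ^ 66 = 38
7d ^ 73 = 0e
06 ^ 9e = 98
94 ^ 32 = a6
3e ^ 17 = 29
47 ^ e1 = a6
bb ^ ea = 51

10110111 11010111 00011100 00111000 00001110 10011000 10100110 00101001 10100110 01010001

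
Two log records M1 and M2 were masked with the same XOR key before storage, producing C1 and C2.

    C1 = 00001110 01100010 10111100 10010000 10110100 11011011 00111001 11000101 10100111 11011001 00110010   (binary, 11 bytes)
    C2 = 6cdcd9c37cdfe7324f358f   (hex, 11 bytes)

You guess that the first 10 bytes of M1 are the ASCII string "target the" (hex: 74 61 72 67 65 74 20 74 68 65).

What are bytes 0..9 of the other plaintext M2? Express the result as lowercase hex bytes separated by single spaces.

16 df 17 34 ad 70 fe 83 80 89

First, C1 ⊕ C2 = (M1 ⊕ K) ⊕ (M2 ⊕ K) = M1 ⊕ M2, so the key drops out. Then M2 = (M1 ⊕ M2) ⊕ M1 over the first 10 bytes.
byte 0: (0e ^ 6c) ^ 74 = 62 ^ 74 = 16
byte 1: (62 ^ dc) ^ 61 = be ^ 61 = df
byte 2: (bc ^ d9) ^ 72 = 65 ^ 72 = 17
byte 3: (90 ^ c3) ^ 67 = 53 ^ 67 = 34
byte 4: (b4 ^ 7c) ^ 65 = c8 ^ 65 = ad
byte 5: (db ^ df) ^ 74 = 04 ^ 74 = 70
byte 6: (39 ^ e7) ^ 20 = de ^ 20 = fe
byte 7: (c5 ^ 32) ^ 74 = f7 ^ 74 = 83
byte 8: (a7 ^ 4f) ^ 68 = e8 ^ 68 = 80
byte 9: (d9 ^ 35) ^ 65 = ec ^ 65 = 89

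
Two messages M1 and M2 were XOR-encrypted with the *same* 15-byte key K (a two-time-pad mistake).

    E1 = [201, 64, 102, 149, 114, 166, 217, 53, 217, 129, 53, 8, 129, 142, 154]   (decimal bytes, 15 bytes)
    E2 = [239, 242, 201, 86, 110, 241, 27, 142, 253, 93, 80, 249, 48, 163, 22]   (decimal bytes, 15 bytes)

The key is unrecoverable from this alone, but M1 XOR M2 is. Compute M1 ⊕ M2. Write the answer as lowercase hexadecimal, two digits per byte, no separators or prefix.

26b2afc31c57c2bb24dc65f1b12d8c

E1 ⊕ E2 = (M1 ⊕ K) ⊕ (M2 ⊕ K) = M1 ⊕ M2 — the shared key cancels under XOR.
byte 0: c9 xor ef = 26
byte 1: 40 xor f2 = b2
byte 2: 66 xor c9 = af
byte 3: 95 xor 56 = c3
byte 4: 72 xor 6e = 1c
byte 5: a6 xor f1 = 57
byte 6: d9 xor 1b = c2
byte 7: 35 xor 8e = bb
byte 8: d9 xor fd = 24
byte 9: 81 xor 5d = dc
byte 10: 35 xor 50 = 65
byte 11: 08 xor f9 = f1
byte 12: 81 xor 30 = b1
byte 13: 8e xor a3 = 2d
byte 14: 9a xor 16 = 8c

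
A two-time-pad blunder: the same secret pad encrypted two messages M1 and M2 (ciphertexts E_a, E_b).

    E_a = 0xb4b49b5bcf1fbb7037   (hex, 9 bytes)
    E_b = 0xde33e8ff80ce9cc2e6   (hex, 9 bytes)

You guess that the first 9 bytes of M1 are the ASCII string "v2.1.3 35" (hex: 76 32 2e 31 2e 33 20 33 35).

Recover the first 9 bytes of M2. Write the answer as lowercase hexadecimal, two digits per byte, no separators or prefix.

1cb55d9561e20781e4

First, E_a ⊕ E_b = (M1 ⊕ K) ⊕ (M2 ⊕ K) = M1 ⊕ M2, so the key drops out. Then M2 = (M1 ⊕ M2) ⊕ M1 over the first 9 bytes.
byte 0: (b4 XOR de) XOR 76 = 6a XOR 76 = 1c
byte 1: (b4 XOR 33) XOR 32 = 87 XOR 32 = b5
byte 2: (9b XOR e8) XOR 2e = 73 XOR 2e = 5d
byte 3: (5b XOR ff) XOR 31 = a4 XOR 31 = 95
byte 4: (cf XOR 80) XOR 2e = 4f XOR 2e = 61
byte 5: (1f XOR ce) XOR 33 = d1 XOR 33 = e2
byte 6: (bb XOR 9c) XOR 20 = 27 XOR 20 = 07
byte 7: (70 XOR c2) XOR 33 = b2 XOR 33 = 81
byte 8: (37 XOR e6) XOR 35 = d1 XOR 35 = e4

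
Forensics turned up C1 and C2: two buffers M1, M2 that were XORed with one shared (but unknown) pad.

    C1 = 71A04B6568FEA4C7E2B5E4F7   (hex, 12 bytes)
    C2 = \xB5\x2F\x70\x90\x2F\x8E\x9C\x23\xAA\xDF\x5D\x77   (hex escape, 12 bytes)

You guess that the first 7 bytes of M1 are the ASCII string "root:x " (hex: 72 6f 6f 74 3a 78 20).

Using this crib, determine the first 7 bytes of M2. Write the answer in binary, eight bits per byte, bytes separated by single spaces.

First, C1 ⊕ C2 = (M1 ⊕ K) ⊕ (M2 ⊕ K) = M1 ⊕ M2, so the key drops out. Then M2 = (M1 ⊕ M2) ⊕ M1 over the first 7 bytes.
byte 0: (71 XOR b5) XOR 72 = c4 XOR 72 = b6
byte 1: (a0 XOR 2f) XOR 6f = 8f XOR 6f = e0
byte 2: (4b XOR 70) XOR 6f = 3b XOR 6f = 54
byte 3: (65 XOR 90) XOR 74 = f5 XOR 74 = 81
byte 4: (68 XOR 2f) XOR 3a = 47 XOR 3a = 7d
byte 5: (fe XOR 8e) XOR 78 = 70 XOR 78 = 08
byte 6: (a4 XOR 9c) XOR 20 = 38 XOR 20 = 18

10110110 11100000 01010100 10000001 01111101 00001000 00011000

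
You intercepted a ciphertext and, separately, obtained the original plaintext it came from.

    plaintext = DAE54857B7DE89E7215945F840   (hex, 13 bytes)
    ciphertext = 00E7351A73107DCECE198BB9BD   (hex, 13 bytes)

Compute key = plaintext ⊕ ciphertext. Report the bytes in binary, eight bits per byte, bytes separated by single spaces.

Since ciphertext = plaintext ⊕ key, XORing both sides with plaintext gives key = plaintext ⊕ ciphertext.
da XOR 00 = da
e5 XOR e7 = 02
48 XOR 35 = 7d
57 XOR 1a = 4d
b7 XOR 73 = c4
de XOR 10 = ce
89 XOR 7d = f4
e7 XOR ce = 29
21 XOR ce = ef
59 XOR 19 = 40
45 XOR 8b = ce
f8 XOR b9 = 41
40 XOR bd = fd

11011010 00000010 01111101 01001101 11000100 11001110 11110100 00101001 11101111 01000000 11001110 01000001 11111101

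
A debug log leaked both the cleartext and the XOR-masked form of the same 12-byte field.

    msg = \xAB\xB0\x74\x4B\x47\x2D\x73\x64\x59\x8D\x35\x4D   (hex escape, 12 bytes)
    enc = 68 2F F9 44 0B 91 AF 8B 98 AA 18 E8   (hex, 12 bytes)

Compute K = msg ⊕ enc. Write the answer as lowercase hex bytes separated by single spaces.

Since enc = msg ⊕ K, XORing both sides with msg gives K = msg ⊕ enc.
byte 0: 10101011 XOR 01101000 = 11000011
byte 1: 10110000 XOR 00101111 = 10011111
byte 2: 01110100 XOR 11111001 = 10001101
byte 3: 01001011 XOR 01000100 = 00001111
byte 4: 01000111 XOR 00001011 = 01001100
byte 5: 00101101 XOR 10010001 = 10111100
byte 6: 01110011 XOR 10101111 = 11011100
byte 7: 01100100 XOR 10001011 = 11101111
byte 8: 01011001 XOR 10011000 = 11000001
byte 9: 10001101 XOR 10101010 = 00100111
byte 10: 00110101 XOR 00011000 = 00101101
byte 11: 01001101 XOR 11101000 = 10100101

c3 9f 8d 0f 4c bc dc ef c1 27 2d a5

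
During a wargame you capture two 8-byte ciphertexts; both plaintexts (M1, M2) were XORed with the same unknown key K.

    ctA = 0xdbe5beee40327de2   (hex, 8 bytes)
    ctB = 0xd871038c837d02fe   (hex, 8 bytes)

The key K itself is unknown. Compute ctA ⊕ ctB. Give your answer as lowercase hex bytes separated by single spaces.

ctA ⊕ ctB = (M1 ⊕ K) ⊕ (M2 ⊕ K) = M1 ⊕ M2 — the shared key cancels under XOR.
219 XOR 216 =   3
229 XOR 113 = 148
190 XOR   3 = 189
238 XOR 140 =  98
 64 XOR 131 = 195
 50 XOR 125 =  79
125 XOR   2 = 127
226 XOR 254 =  28

03 94 bd 62 c3 4f 7f 1c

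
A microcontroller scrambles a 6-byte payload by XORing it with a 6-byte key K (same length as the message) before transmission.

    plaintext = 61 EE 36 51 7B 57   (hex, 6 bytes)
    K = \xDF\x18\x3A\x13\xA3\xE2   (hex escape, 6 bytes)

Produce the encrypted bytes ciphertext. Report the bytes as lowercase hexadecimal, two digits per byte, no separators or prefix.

bef60c42d8b5

61 ⊕ df = be
ee ⊕ 18 = f6
36 ⊕ 3a = 0c
51 ⊕ 13 = 42
7b ⊕ a3 = d8
57 ⊕ e2 = b5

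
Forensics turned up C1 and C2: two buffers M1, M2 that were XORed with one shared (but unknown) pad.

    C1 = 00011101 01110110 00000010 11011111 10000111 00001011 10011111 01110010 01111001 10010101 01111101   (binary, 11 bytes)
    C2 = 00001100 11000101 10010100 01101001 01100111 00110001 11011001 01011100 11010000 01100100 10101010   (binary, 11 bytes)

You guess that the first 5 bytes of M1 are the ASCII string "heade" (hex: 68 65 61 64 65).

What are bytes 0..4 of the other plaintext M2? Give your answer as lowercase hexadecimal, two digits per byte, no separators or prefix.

79d6f7d285

First, C1 ⊕ C2 = (M1 ⊕ K) ⊕ (M2 ⊕ K) = M1 ⊕ M2, so the key drops out. Then M2 = (M1 ⊕ M2) ⊕ M1 over the first 5 bytes.
byte 0: (1d xor 0c) xor 68 = 11 xor 68 = 79
byte 1: (76 xor c5) xor 65 = b3 xor 65 = d6
byte 2: (02 xor 94) xor 61 = 96 xor 61 = f7
byte 3: (df xor 69) xor 64 = b6 xor 64 = d2
byte 4: (87 xor 67) xor 65 = e0 xor 65 = 85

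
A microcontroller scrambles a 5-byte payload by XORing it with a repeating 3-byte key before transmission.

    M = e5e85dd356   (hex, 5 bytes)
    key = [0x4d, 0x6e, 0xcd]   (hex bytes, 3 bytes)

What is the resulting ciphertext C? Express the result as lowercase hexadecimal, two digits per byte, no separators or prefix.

a886909e38

The 3-byte key repeats, so the effective keystream is 4d 6e cd 4d 6e.
byte 0: e5 XOR 4d = a8
byte 1: e8 XOR 6e = 86
byte 2: 5d XOR cd = 90
byte 3: d3 XOR 4d = 9e
byte 4: 56 XOR 6e = 38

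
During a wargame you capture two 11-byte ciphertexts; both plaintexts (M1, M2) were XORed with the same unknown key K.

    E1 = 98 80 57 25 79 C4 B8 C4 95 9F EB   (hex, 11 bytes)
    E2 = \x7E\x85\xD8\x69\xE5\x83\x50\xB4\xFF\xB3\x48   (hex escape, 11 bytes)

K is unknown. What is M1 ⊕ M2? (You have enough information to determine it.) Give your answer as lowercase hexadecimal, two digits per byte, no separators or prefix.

E1 ⊕ E2 = (M1 ⊕ K) ⊕ (M2 ⊕ K) = M1 ⊕ M2 — the shared key cancels under XOR.
byte 0: 98 XOR 7e = e6
byte 1: 80 XOR 85 = 05
byte 2: 57 XOR d8 = 8f
byte 3: 25 XOR 69 = 4c
byte 4: 79 XOR e5 = 9c
byte 5: c4 XOR 83 = 47
byte 6: b8 XOR 50 = e8
byte 7: c4 XOR b4 = 70
byte 8: 95 XOR ff = 6a
byte 9: 9f XOR b3 = 2c
byte 10: eb XOR 48 = a3

e6058f4c9c47e8706a2ca3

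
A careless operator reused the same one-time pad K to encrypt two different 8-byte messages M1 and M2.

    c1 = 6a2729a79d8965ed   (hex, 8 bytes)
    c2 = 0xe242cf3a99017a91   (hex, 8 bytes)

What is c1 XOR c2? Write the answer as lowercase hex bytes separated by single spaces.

c1 ⊕ c2 = (M1 ⊕ K) ⊕ (M2 ⊕ K) = M1 ⊕ M2 — the shared key cancels under XOR.
byte 0: 6a ⊕ e2 = 88
byte 1: 27 ⊕ 42 = 65
byte 2: 29 ⊕ cf = e6
byte 3: a7 ⊕ 3a = 9d
byte 4: 9d ⊕ 99 = 04
byte 5: 89 ⊕ 01 = 88
byte 6: 65 ⊕ 7a = 1f
byte 7: ed ⊕ 91 = 7c

88 65 e6 9d 04 88 1f 7c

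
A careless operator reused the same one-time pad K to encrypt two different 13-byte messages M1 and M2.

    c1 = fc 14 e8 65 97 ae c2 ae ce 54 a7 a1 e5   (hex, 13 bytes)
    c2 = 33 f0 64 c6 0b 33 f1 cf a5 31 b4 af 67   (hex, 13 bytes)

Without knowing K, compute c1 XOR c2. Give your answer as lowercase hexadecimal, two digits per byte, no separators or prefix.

cfe48ca39c9d33616b65130e82

c1 ⊕ c2 = (M1 ⊕ K) ⊕ (M2 ⊕ K) = M1 ⊕ M2 — the shared key cancels under XOR.
byte 0: 252 XOR  51 = 207
byte 1:  20 XOR 240 = 228
byte 2: 232 XOR 100 = 140
byte 3: 101 XOR 198 = 163
byte 4: 151 XOR  11 = 156
byte 5: 174 XOR  51 = 157
byte 6: 194 XOR 241 =  51
byte 7: 174 XOR 207 =  97
byte 8: 206 XOR 165 = 107
byte 9:  84 XOR  49 = 101
byte 10: 167 XOR 180 =  19
byte 11: 161 XOR 175 =  14
byte 12: 229 XOR 103 = 130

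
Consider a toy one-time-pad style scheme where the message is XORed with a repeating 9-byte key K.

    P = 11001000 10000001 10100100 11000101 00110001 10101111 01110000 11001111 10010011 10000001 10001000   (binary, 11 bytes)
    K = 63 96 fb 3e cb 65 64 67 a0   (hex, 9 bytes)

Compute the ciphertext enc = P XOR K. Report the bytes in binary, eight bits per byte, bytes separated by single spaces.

The 9-byte key repeats, so the effective keystream is 63 96 fb 3e cb 65 64 67 a0 63 96.
byte 0: c8 xor 63 = ab
byte 1: 81 xor 96 = 17
byte 2: a4 xor fb = 5f
byte 3: c5 xor 3e = fb
byte 4: 31 xor cb = fa
byte 5: af xor 65 = ca
byte 6: 70 xor 64 = 14
byte 7: cf xor 67 = a8
byte 8: 93 xor a0 = 33
byte 9: 81 xor 63 = e2
byte 10: 88 xor 96 = 1e

10101011 00010111 01011111 11111011 11111010 11001010 00010100 10101000 00110011 11100010 00011110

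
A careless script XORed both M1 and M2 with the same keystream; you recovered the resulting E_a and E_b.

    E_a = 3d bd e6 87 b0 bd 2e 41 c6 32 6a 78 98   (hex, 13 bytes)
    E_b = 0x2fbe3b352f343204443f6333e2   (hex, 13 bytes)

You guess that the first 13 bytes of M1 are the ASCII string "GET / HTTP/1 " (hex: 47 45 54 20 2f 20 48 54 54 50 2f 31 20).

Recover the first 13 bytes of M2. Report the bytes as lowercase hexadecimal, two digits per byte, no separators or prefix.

First, E_a ⊕ E_b = (M1 ⊕ K) ⊕ (M2 ⊕ K) = M1 ⊕ M2, so the key drops out. Then M2 = (M1 ⊕ M2) ⊕ M1 over the first 13 bytes.
byte 0: (3d ^ 2f) ^ 47 = 12 ^ 47 = 55
byte 1: (bd ^ be) ^ 45 = 03 ^ 45 = 46
byte 2: (e6 ^ 3b) ^ 54 = dd ^ 54 = 89
byte 3: (87 ^ 35) ^ 20 = b2 ^ 20 = 92
byte 4: (b0 ^ 2f) ^ 2f = 9f ^ 2f = b0
byte 5: (bd ^ 34) ^ 20 = 89 ^ 20 = a9
byte 6: (2e ^ 32) ^ 48 = 1c ^ 48 = 54
byte 7: (41 ^ 04) ^ 54 = 45 ^ 54 = 11
byte 8: (c6 ^ 44) ^ 54 = 82 ^ 54 = d6
byte 9: (32 ^ 3f) ^ 50 = 0d ^ 50 = 5d
byte 10: (6a ^ 63) ^ 2f = 09 ^ 2f = 26
byte 11: (78 ^ 33) ^ 31 = 4b ^ 31 = 7a
byte 12: (98 ^ e2) ^ 20 = 7a ^ 20 = 5a

55468992b0a95411d65d267a5a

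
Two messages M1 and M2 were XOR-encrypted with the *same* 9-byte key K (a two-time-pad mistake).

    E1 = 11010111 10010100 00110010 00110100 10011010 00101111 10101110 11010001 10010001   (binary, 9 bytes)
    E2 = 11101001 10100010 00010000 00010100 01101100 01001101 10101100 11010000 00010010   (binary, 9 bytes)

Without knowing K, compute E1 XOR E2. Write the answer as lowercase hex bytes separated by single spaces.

3e 36 22 20 f6 62 02 01 83

E1 ⊕ E2 = (M1 ⊕ K) ⊕ (M2 ⊕ K) = M1 ⊕ M2 — the shared key cancels under XOR.
d7 xor e9 = 3e
94 xor a2 = 36
32 xor 10 = 22
34 xor 14 = 20
9a xor 6c = f6
2f xor 4d = 62
ae xor ac = 02
d1 xor d0 = 01
91 xor 12 = 83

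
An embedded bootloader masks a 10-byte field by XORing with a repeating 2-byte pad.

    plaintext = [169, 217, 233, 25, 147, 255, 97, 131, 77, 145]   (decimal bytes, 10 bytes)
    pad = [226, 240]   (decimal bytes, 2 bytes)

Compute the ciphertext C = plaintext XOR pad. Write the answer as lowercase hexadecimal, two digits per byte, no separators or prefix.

The 2-byte key repeats, so the effective keystream is e2 f0 e2 f0 e2 f0 e2 f0 e2 f0.
byte 0: 169 ^ 226 =  75
byte 1: 217 ^ 240 =  41
byte 2: 233 ^ 226 =  11
byte 3:  25 ^ 240 = 233
byte 4: 147 ^ 226 = 113
byte 5: 255 ^ 240 =  15
byte 6:  97 ^ 226 = 131
byte 7: 131 ^ 240 = 115
byte 8:  77 ^ 226 = 175
byte 9: 145 ^ 240 =  97

4b290be9710f8373af61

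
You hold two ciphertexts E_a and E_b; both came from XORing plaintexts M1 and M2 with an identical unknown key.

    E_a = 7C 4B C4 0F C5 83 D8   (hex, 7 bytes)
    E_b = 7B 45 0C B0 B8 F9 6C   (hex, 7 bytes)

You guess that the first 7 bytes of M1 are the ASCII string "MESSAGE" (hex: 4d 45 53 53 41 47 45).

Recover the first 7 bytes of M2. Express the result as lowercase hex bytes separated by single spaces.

First, E_a ⊕ E_b = (M1 ⊕ K) ⊕ (M2 ⊕ K) = M1 ⊕ M2, so the key drops out. Then M2 = (M1 ⊕ M2) ⊕ M1 over the first 7 bytes.
byte 0: (7c xor 7b) xor 4d = 07 xor 4d = 4a
byte 1: (4b xor 45) xor 45 = 0e xor 45 = 4b
byte 2: (c4 xor 0c) xor 53 = c8 xor 53 = 9b
byte 3: (0f xor b0) xor 53 = bf xor 53 = ec
byte 4: (c5 xor b8) xor 41 = 7d xor 41 = 3c
byte 5: (83 xor f9) xor 47 = 7a xor 47 = 3d
byte 6: (d8 xor 6c) xor 45 = b4 xor 45 = f1

4a 4b 9b ec 3c 3d f1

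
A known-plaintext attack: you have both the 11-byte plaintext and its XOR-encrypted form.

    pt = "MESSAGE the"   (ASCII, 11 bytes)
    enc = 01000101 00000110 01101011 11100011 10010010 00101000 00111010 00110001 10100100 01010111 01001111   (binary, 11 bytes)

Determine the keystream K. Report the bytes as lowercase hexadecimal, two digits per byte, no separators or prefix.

084338b0d36f7f11d03f2a

Since enc = pt ⊕ K, XORing both sides with pt gives K = pt ⊕ enc.
4d xor 45 = 08
45 xor 06 = 43
53 xor 6b = 38
53 xor e3 = b0
41 xor 92 = d3
47 xor 28 = 6f
45 xor 3a = 7f
20 xor 31 = 11
74 xor a4 = d0
68 xor 57 = 3f
65 xor 4f = 2a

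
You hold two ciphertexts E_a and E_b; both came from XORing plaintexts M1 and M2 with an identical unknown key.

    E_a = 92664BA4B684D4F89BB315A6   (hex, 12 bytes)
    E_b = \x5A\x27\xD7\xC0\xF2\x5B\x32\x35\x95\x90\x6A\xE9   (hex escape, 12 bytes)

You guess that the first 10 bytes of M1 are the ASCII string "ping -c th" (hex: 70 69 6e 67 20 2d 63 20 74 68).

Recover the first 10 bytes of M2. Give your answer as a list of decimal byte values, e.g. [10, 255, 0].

First, E_a ⊕ E_b = (M1 ⊕ K) ⊕ (M2 ⊕ K) = M1 ⊕ M2, so the key drops out. Then M2 = (M1 ⊕ M2) ⊕ M1 over the first 10 bytes.
byte 0: (92 ⊕ 5a) ⊕ 70 = c8 ⊕ 70 = b8
byte 1: (66 ⊕ 27) ⊕ 69 = 41 ⊕ 69 = 28
byte 2: (4b ⊕ d7) ⊕ 6e = 9c ⊕ 6e = f2
byte 3: (a4 ⊕ c0) ⊕ 67 = 64 ⊕ 67 = 03
byte 4: (b6 ⊕ f2) ⊕ 20 = 44 ⊕ 20 = 64
byte 5: (84 ⊕ 5b) ⊕ 2d = df ⊕ 2d = f2
byte 6: (d4 ⊕ 32) ⊕ 63 = e6 ⊕ 63 = 85
byte 7: (f8 ⊕ 35) ⊕ 20 = cd ⊕ 20 = ed
byte 8: (9b ⊕ 95) ⊕ 74 = 0e ⊕ 74 = 7a
byte 9: (b3 ⊕ 90) ⊕ 68 = 23 ⊕ 68 = 4b

[184, 40, 242, 3, 100, 242, 133, 237, 122, 75]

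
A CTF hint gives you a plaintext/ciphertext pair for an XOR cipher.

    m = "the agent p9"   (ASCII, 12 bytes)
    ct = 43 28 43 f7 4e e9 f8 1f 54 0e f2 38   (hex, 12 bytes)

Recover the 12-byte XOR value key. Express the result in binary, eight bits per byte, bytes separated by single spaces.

Since ct = m ⊕ key, XORing both sides with m gives key = m ⊕ ct.
01110100 ^ 01000011 = 00110111
01101000 ^ 00101000 = 01000000
01100101 ^ 01000011 = 00100110
00100000 ^ 11110111 = 11010111
01100001 ^ 01001110 = 00101111
01100111 ^ 11101001 = 10001110
01100101 ^ 11111000 = 10011101
01101110 ^ 00011111 = 01110001
01110100 ^ 01010100 = 00100000
00100000 ^ 00001110 = 00101110
01110000 ^ 11110010 = 10000010
00111001 ^ 00111000 = 00000001

00110111 01000000 00100110 11010111 00101111 10001110 10011101 01110001 00100000 00101110 10000010 00000001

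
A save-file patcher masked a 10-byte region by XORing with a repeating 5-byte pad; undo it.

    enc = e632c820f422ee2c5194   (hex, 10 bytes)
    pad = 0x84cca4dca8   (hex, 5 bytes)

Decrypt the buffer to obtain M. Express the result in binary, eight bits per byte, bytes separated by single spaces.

01100010 11111110 01101100 11111100 01011100 10100110 00100010 10001000 10001101 00111100

The 5-byte key repeats, so the effective keystream is 84 cc a4 dc a8 84 cc a4 dc a8.
byte 0: e6 xor 84 = 62
byte 1: 32 xor cc = fe
byte 2: c8 xor a4 = 6c
byte 3: 20 xor dc = fc
byte 4: f4 xor a8 = 5c
byte 5: 22 xor 84 = a6
byte 6: ee xor cc = 22
byte 7: 2c xor a4 = 88
byte 8: 51 xor dc = 8d
byte 9: 94 xor a8 = 3c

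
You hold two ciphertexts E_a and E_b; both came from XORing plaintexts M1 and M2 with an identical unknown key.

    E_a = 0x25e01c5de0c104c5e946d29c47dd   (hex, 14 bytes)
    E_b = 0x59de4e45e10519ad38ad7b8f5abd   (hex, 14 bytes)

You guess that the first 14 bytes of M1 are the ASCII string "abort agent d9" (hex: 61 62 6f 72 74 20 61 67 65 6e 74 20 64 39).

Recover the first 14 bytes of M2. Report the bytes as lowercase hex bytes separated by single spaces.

1d 5c 3d 6a 75 e4 7c 0f b4 85 dd 33 79 59

First, E_a ⊕ E_b = (M1 ⊕ K) ⊕ (M2 ⊕ K) = M1 ⊕ M2, so the key drops out. Then M2 = (M1 ⊕ M2) ⊕ M1 over the first 14 bytes.
byte 0: (25 ^ 59) ^ 61 = 7c ^ 61 = 1d
byte 1: (e0 ^ de) ^ 62 = 3e ^ 62 = 5c
byte 2: (1c ^ 4e) ^ 6f = 52 ^ 6f = 3d
byte 3: (5d ^ 45) ^ 72 = 18 ^ 72 = 6a
byte 4: (e0 ^ e1) ^ 74 = 01 ^ 74 = 75
byte 5: (c1 ^ 05) ^ 20 = c4 ^ 20 = e4
byte 6: (04 ^ 19) ^ 61 = 1d ^ 61 = 7c
byte 7: (c5 ^ ad) ^ 67 = 68 ^ 67 = 0f
byte 8: (e9 ^ 38) ^ 65 = d1 ^ 65 = b4
byte 9: (46 ^ ad) ^ 6e = eb ^ 6e = 85
byte 10: (d2 ^ 7b) ^ 74 = a9 ^ 74 = dd
byte 11: (9c ^ 8f) ^ 20 = 13 ^ 20 = 33
byte 12: (47 ^ 5a) ^ 64 = 1d ^ 64 = 79
byte 13: (dd ^ bd) ^ 39 = 60 ^ 39 = 59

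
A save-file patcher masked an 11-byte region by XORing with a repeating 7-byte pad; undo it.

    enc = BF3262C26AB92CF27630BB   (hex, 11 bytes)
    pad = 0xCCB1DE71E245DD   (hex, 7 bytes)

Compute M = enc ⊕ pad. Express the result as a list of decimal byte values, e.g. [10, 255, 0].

[115, 131, 188, 179, 136, 252, 241, 62, 199, 238, 202]

The 7-byte key repeats, so the effective keystream is cc b1 de 71 e2 45 dd cc b1 de 71.
byte 0: bf ^ cc = 73
byte 1: 32 ^ b1 = 83
byte 2: 62 ^ de = bc
byte 3: c2 ^ 71 = b3
byte 4: 6a ^ e2 = 88
byte 5: b9 ^ 45 = fc
byte 6: 2c ^ dd = f1
byte 7: f2 ^ cc = 3e
byte 8: 76 ^ b1 = c7
byte 9: 30 ^ de = ee
byte 10: bb ^ 71 = ca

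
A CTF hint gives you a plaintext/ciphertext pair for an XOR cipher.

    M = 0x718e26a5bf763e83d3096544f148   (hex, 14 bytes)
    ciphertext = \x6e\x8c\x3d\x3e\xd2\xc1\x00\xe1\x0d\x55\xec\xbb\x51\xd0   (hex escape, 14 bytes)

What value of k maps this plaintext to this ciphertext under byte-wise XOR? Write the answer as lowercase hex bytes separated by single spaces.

Since ciphertext = M ⊕ k, XORing both sides with M gives k = M ⊕ ciphertext.
71 xor 6e = 1f
8e xor 8c = 02
26 xor 3d = 1b
a5 xor 3e = 9b
bf xor d2 = 6d
76 xor c1 = b7
3e xor 00 = 3e
83 xor e1 = 62
d3 xor 0d = de
09 xor 55 = 5c
65 xor ec = 89
44 xor bb = ff
f1 xor 51 = a0
48 xor d0 = 98

1f 02 1b 9b 6d b7 3e 62 de 5c 89 ff a0 98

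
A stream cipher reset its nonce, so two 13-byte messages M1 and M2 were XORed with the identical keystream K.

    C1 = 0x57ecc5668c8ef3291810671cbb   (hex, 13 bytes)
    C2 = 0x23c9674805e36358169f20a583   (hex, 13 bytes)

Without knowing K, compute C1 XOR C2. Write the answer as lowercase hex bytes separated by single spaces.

C1 ⊕ C2 = (M1 ⊕ K) ⊕ (M2 ⊕ K) = M1 ⊕ M2 — the shared key cancels under XOR.
byte 0: 57 XOR 23 = 74
byte 1: ec XOR c9 = 25
byte 2: c5 XOR 67 = a2
byte 3: 66 XOR 48 = 2e
byte 4: 8c XOR 05 = 89
byte 5: 8e XOR e3 = 6d
byte 6: f3 XOR 63 = 90
byte 7: 29 XOR 58 = 71
byte 8: 18 XOR 16 = 0e
byte 9: 10 XOR 9f = 8f
byte 10: 67 XOR 20 = 47
byte 11: 1c XOR a5 = b9
byte 12: bb XOR 83 = 38

74 25 a2 2e 89 6d 90 71 0e 8f 47 b9 38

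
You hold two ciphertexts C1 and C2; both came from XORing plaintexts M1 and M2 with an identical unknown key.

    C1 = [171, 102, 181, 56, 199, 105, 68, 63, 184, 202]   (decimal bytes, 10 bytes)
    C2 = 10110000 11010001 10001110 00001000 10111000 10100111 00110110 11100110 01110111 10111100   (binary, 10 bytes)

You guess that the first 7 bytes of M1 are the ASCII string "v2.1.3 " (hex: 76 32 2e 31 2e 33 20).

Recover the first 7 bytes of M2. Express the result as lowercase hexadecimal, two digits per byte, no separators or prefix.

First, C1 ⊕ C2 = (M1 ⊕ K) ⊕ (M2 ⊕ K) = M1 ⊕ M2, so the key drops out. Then M2 = (M1 ⊕ M2) ⊕ M1 over the first 7 bytes.
byte 0: (ab XOR b0) XOR 76 = 1b XOR 76 = 6d
byte 1: (66 XOR d1) XOR 32 = b7 XOR 32 = 85
byte 2: (b5 XOR 8e) XOR 2e = 3b XOR 2e = 15
byte 3: (38 XOR 08) XOR 31 = 30 XOR 31 = 01
byte 4: (c7 XOR b8) XOR 2e = 7f XOR 2e = 51
byte 5: (69 XOR a7) XOR 33 = ce XOR 33 = fd
byte 6: (44 XOR 36) XOR 20 = 72 XOR 20 = 52

6d85150151fd52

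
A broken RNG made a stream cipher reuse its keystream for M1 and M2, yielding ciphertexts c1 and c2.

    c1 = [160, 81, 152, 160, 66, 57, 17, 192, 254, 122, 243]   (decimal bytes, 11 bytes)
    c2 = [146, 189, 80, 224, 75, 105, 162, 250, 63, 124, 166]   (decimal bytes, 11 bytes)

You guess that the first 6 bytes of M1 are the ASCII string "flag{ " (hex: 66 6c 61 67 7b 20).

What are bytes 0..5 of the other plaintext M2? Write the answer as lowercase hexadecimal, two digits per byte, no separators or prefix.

First, c1 ⊕ c2 = (M1 ⊕ K) ⊕ (M2 ⊕ K) = M1 ⊕ M2, so the key drops out. Then M2 = (M1 ⊕ M2) ⊕ M1 over the first 6 bytes.
byte 0: (a0 XOR 92) XOR 66 = 32 XOR 66 = 54
byte 1: (51 XOR bd) XOR 6c = ec XOR 6c = 80
byte 2: (98 XOR 50) XOR 61 = c8 XOR 61 = a9
byte 3: (a0 XOR e0) XOR 67 = 40 XOR 67 = 27
byte 4: (42 XOR 4b) XOR 7b = 09 XOR 7b = 72
byte 5: (39 XOR 69) XOR 20 = 50 XOR 20 = 70

5480a9277270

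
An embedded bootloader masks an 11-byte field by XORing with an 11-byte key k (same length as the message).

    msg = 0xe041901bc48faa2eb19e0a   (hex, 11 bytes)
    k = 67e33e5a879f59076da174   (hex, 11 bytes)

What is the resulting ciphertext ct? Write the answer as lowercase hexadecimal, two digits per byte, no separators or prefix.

87a2ae414310f329dc3f7e

XOR is its own inverse, so applying the key byte-wise gives the result directly.
e0 ^ 67 = 87
41 ^ e3 = a2
90 ^ 3e = ae
1b ^ 5a = 41
c4 ^ 87 = 43
8f ^ 9f = 10
aa ^ 59 = f3
2e ^ 07 = 29
b1 ^ 6d = dc
9e ^ a1 = 3f
0a ^ 74 = 7e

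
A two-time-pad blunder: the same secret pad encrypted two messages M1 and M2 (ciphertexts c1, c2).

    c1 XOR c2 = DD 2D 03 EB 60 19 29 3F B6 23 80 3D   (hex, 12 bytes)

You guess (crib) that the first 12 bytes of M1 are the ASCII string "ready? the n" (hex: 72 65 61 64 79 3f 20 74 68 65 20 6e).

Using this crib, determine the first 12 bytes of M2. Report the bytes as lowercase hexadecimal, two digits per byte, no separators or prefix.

Since c1 ⊕ c2 = M1 ⊕ M2, XORing with the guessed M1 bytes yields the corresponding M2 bytes: M2 = (c1 ⊕ c2) ⊕ M1.
byte 0: 221 xor 114 = 175
byte 1:  45 xor 101 =  72
byte 2:   3 xor  97 =  98
byte 3: 235 xor 100 = 143
byte 4:  96 xor 121 =  25
byte 5:  25 xor  63 =  38
byte 6:  41 xor  32 =   9
byte 7:  63 xor 116 =  75
byte 8: 182 xor 104 = 222
byte 9:  35 xor 101 =  70
byte 10: 128 xor  32 = 160
byte 11:  61 xor 110 =  83

af48628f1926094bde46a053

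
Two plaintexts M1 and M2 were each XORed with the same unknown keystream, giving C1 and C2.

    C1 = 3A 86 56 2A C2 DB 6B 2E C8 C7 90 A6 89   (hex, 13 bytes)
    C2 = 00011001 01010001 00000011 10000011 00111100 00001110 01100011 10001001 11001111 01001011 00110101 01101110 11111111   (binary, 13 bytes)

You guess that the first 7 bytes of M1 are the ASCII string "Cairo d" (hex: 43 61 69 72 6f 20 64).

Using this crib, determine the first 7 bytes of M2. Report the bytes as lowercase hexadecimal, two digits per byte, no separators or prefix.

First, C1 ⊕ C2 = (M1 ⊕ K) ⊕ (M2 ⊕ K) = M1 ⊕ M2, so the key drops out. Then M2 = (M1 ⊕ M2) ⊕ M1 over the first 7 bytes.
byte 0: (3a XOR 19) XOR 43 = 23 XOR 43 = 60
byte 1: (86 XOR 51) XOR 61 = d7 XOR 61 = b6
byte 2: (56 XOR 03) XOR 69 = 55 XOR 69 = 3c
byte 3: (2a XOR 83) XOR 72 = a9 XOR 72 = db
byte 4: (c2 XOR 3c) XOR 6f = fe XOR 6f = 91
byte 5: (db XOR 0e) XOR 20 = d5 XOR 20 = f5
byte 6: (6b XOR 63) XOR 64 = 08 XOR 64 = 6c

60b63cdb91f56c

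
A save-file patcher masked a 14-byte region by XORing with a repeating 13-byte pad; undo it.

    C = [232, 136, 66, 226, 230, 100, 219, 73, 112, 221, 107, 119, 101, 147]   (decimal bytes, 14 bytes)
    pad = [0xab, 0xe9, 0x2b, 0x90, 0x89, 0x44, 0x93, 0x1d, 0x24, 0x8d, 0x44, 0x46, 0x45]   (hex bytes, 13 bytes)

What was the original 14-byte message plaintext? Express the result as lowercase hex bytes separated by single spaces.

43 61 69 72 6f 20 48 54 54 50 2f 31 20 38

The 13-byte key repeats, so the effective keystream is ab e9 2b 90 89 44 93 1d 24 8d 44 46 45 ab.
byte 0: e8 xor ab = 43
byte 1: 88 xor e9 = 61
byte 2: 42 xor 2b = 69
byte 3: e2 xor 90 = 72
byte 4: e6 xor 89 = 6f
byte 5: 64 xor 44 = 20
byte 6: db xor 93 = 48
byte 7: 49 xor 1d = 54
byte 8: 70 xor 24 = 54
byte 9: dd xor 8d = 50
byte 10: 6b xor 44 = 2f
byte 11: 77 xor 46 = 31
byte 12: 65 xor 45 = 20
byte 13: 93 xor ab = 38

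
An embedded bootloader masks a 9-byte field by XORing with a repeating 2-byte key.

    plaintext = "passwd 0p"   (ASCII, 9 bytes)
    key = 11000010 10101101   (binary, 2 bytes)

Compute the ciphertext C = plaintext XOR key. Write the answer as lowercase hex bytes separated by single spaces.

The 2-byte key repeats, so the effective keystream is c2 ad c2 ad c2 ad c2 ad c2.
byte 0: 70 ^ c2 = b2
byte 1: 61 ^ ad = cc
byte 2: 73 ^ c2 = b1
byte 3: 73 ^ ad = de
byte 4: 77 ^ c2 = b5
byte 5: 64 ^ ad = c9
byte 6: 20 ^ c2 = e2
byte 7: 30 ^ ad = 9d
byte 8: 70 ^ c2 = b2

b2 cc b1 de b5 c9 e2 9d b2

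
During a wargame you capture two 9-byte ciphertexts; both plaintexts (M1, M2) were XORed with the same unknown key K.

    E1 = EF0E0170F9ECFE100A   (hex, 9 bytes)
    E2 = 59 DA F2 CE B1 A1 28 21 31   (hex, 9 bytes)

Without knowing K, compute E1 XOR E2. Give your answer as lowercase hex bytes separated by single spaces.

b6 d4 f3 be 48 4d d6 31 3b

E1 ⊕ E2 = (M1 ⊕ K) ⊕ (M2 ⊕ K) = M1 ⊕ M2 — the shared key cancels under XOR.
byte 0: ef xor 59 = b6
byte 1: 0e xor da = d4
byte 2: 01 xor f2 = f3
byte 3: 70 xor ce = be
byte 4: f9 xor b1 = 48
byte 5: ec xor a1 = 4d
byte 6: fe xor 28 = d6
byte 7: 10 xor 21 = 31
byte 8: 0a xor 31 = 3b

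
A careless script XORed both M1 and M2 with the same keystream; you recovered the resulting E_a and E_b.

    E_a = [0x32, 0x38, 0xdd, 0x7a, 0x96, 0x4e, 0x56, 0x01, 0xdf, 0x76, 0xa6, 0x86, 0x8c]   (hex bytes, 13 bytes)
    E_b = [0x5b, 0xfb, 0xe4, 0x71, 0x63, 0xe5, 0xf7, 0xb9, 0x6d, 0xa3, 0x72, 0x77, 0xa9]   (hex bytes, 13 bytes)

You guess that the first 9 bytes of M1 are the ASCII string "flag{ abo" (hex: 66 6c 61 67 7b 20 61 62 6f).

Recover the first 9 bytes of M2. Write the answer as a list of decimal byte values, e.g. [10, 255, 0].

First, E_a ⊕ E_b = (M1 ⊕ K) ⊕ (M2 ⊕ K) = M1 ⊕ M2, so the key drops out. Then M2 = (M1 ⊕ M2) ⊕ M1 over the first 9 bytes.
byte 0: (32 ^ 5b) ^ 66 = 69 ^ 66 = 0f
byte 1: (38 ^ fb) ^ 6c = c3 ^ 6c = af
byte 2: (dd ^ e4) ^ 61 = 39 ^ 61 = 58
byte 3: (7a ^ 71) ^ 67 = 0b ^ 67 = 6c
byte 4: (96 ^ 63) ^ 7b = f5 ^ 7b = 8e
byte 5: (4e ^ e5) ^ 20 = ab ^ 20 = 8b
byte 6: (56 ^ f7) ^ 61 = a1 ^ 61 = c0
byte 7: (01 ^ b9) ^ 62 = b8 ^ 62 = da
byte 8: (df ^ 6d) ^ 6f = b2 ^ 6f = dd

[15, 175, 88, 108, 142, 139, 192, 218, 221]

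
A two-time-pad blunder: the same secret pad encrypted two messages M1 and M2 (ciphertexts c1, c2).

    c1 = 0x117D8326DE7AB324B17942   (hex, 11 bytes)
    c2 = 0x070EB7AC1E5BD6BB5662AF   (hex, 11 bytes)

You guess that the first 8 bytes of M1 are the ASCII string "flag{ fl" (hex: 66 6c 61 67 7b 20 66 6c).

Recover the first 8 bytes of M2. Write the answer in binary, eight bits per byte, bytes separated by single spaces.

01110000 00011111 01010101 11101101 10111011 00000001 00000011 11110011

First, c1 ⊕ c2 = (M1 ⊕ K) ⊕ (M2 ⊕ K) = M1 ⊕ M2, so the key drops out. Then M2 = (M1 ⊕ M2) ⊕ M1 over the first 8 bytes.
byte 0: (11 ⊕ 07) ⊕ 66 = 16 ⊕ 66 = 70
byte 1: (7d ⊕ 0e) ⊕ 6c = 73 ⊕ 6c = 1f
byte 2: (83 ⊕ b7) ⊕ 61 = 34 ⊕ 61 = 55
byte 3: (26 ⊕ ac) ⊕ 67 = 8a ⊕ 67 = ed
byte 4: (de ⊕ 1e) ⊕ 7b = c0 ⊕ 7b = bb
byte 5: (7a ⊕ 5b) ⊕ 20 = 21 ⊕ 20 = 01
byte 6: (b3 ⊕ d6) ⊕ 66 = 65 ⊕ 66 = 03
byte 7: (24 ⊕ bb) ⊕ 6c = 9f ⊕ 6c = f3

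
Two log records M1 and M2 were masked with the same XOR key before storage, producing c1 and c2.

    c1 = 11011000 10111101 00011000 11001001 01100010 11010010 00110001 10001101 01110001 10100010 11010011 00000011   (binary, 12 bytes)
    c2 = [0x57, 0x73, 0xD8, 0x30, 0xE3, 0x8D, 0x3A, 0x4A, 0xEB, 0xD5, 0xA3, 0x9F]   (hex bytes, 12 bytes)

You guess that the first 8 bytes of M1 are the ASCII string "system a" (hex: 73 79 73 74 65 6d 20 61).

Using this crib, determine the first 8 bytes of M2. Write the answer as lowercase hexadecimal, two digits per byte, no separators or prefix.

First, c1 ⊕ c2 = (M1 ⊕ K) ⊕ (M2 ⊕ K) = M1 ⊕ M2, so the key drops out. Then M2 = (M1 ⊕ M2) ⊕ M1 over the first 8 bytes.
byte 0: (d8 xor 57) xor 73 = 8f xor 73 = fc
byte 1: (bd xor 73) xor 79 = ce xor 79 = b7
byte 2: (18 xor d8) xor 73 = c0 xor 73 = b3
byte 3: (c9 xor 30) xor 74 = f9 xor 74 = 8d
byte 4: (62 xor e3) xor 65 = 81 xor 65 = e4
byte 5: (d2 xor 8d) xor 6d = 5f xor 6d = 32
byte 6: (31 xor 3a) xor 20 = 0b xor 20 = 2b
byte 7: (8d xor 4a) xor 61 = c7 xor 61 = a6

fcb7b38de4322ba6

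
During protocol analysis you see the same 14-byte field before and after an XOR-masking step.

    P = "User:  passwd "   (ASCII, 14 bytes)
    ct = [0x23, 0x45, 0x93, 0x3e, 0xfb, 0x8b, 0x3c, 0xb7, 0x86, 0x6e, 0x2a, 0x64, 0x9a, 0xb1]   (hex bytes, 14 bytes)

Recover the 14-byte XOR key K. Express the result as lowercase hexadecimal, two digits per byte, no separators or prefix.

Since ct = P ⊕ K, XORing both sides with P gives K = P ⊕ ct.
 85 xor  35 = 118
115 xor  69 =  54
101 xor 147 = 246
114 xor  62 =  76
 58 xor 251 = 193
 32 xor 139 = 171
 32 xor  60 =  28
112 xor 183 = 199
 97 xor 134 = 231
115 xor 110 =  29
115 xor  42 =  89
119 xor 100 =  19
100 xor 154 = 254
 32 xor 177 = 145

7636f64cc1ab1cc7e71d5913fe91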